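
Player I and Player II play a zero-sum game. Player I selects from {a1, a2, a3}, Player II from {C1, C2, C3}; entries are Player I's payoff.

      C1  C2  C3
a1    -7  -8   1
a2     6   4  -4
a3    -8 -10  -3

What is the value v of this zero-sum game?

Row minima: a1 → -8, a2 → -4, a3 → -10; maximin = -4.
Column maxima: C1 → 6, C2 → 4, C3 → 1; minimax = 1.
-4 ≠ 1, so there is no saddle point; optimal play is mixed.
a3 is strictly dominated by a1, so Player I never plays it.
C1 is strictly dominated by C2 (it gives Player I strictly more in every row), so Player II never plays it.
On the remaining 2×2 (a1, a2 vs C2, C3):
Let Player I play a1 with probability p. Expected payoff against C2: (-8)p + 4(1−p) = −12p + 4; against C3: 1p + (-4)(1−p) = 5p − 4.
Setting these equal: −12p + 4 = 5p − 4 ⇒ −17p = -8 ⇒ p = 8/17, and the value is (-12)·(8/17) + 4 = -28/17.
For Player II: with q = P(C2), equating a1's and a2's payoffs gives −9q + 1 = 8q − 4 ⇒ q = 5/17.

-28/17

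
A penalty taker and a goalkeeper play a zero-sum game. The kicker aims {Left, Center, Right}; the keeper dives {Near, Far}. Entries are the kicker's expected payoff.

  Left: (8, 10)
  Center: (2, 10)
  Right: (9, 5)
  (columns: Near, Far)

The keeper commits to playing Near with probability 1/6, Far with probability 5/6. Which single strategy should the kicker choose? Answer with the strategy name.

Expected payoff of Left: (1/6)·8 + (5/6)·10 = 29/3.
Expected payoff of Center: (1/6)·2 + (5/6)·10 = 26/3.
Expected payoff of Right: (1/6)·9 + (5/6)·5 = 17/3.
The largest is 29/3, so the kicker's best response is Left.

Left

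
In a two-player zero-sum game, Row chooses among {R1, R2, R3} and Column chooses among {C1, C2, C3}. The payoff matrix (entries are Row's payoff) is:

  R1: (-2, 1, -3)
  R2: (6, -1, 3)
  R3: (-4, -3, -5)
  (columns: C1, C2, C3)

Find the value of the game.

0

Row minima: R1 → -3, R2 → -1, R3 → -5; maximin = -1.
Column maxima: C1 → 6, C2 → 1, C3 → 3; minimax = 1.
-1 ≠ 1, so there is no saddle point; optimal play is mixed.
R3 is strictly dominated by R1, so Row never plays it.
C1 is strictly dominated by C3 (it gives Row strictly more in every row), so Column never plays it.
On the remaining 2×2 (R1, R2 vs C2, C3):
Let Row play R1 with probability p. Expected payoff against C2: 1p + (-1)(1−p) = 2p − 1; against C3: (-3)p + 3(1−p) = −6p + 3.
Setting these equal: 2p − 1 = −6p + 3 ⇒ 8p = 4 ⇒ p = 1/2, and the value is (2)·(1/2) − 1 = 0.
For Column: with q = P(C2), equating R1's and R2's payoffs gives 4q − 3 = −4q + 3 ⇒ q = 3/4.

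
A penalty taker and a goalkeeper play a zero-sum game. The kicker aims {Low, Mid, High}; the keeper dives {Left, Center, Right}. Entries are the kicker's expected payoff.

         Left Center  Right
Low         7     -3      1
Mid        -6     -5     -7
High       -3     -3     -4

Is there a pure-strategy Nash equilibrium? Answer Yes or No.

Row minima: Low → -3, Mid → -7, High → -4; maximin = -3.
Column maxima: Left → 7, Center → -3, Right → 1; minimax = -3.
maximin = minimax = -3, so a saddle point exists.

Yes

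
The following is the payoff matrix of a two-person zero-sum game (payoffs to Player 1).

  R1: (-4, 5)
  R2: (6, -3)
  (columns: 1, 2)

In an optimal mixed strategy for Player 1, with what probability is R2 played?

Row minima: R1 → -4, R2 → -3; maximin = -3.
Column maxima: 1 → 6, 2 → 5; minimax = 5.
-3 ≠ 5, so there is no saddle point; optimal play is mixed.
Let Player 1 play R1 with probability p. Expected payoff against 1: (-4)p + 6(1−p) = −10p + 6; against 2: 5p + (-3)(1−p) = 8p − 3.
Setting these equal: −10p + 6 = 8p − 3 ⇒ −18p = -9 ⇒ p = 1/2, and the value is (-10)·(1/2) + 6 = 1.
For Player 2: with q = P(1), equating R1's and R2's payoffs gives −9q + 5 = 9q − 3 ⇒ q = 4/9.

1/2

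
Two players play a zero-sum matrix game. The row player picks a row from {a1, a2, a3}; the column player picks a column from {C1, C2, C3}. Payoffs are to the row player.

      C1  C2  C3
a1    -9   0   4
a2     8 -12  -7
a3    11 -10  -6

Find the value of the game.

-3

Row minima: a1 → -9, a2 → -12, a3 → -10; maximin = -9.
Column maxima: C1 → 11, C2 → 0, C3 → 4; minimax = 0.
-9 ≠ 0, so there is no saddle point; optimal play is mixed.
a2 is strictly dominated by a3, so the row player never plays it.
C3 is strictly dominated by C2 (it gives the row player strictly more in every row), so the column player never plays it.
On the remaining 2×2 (a1, a3 vs C1, C2):
Let the row player play a1 with probability p. Expected payoff against C1: (-9)p + 11(1−p) = −20p + 11; against C2: 0p + (-10)(1−p) = 10p − 10.
Setting these equal: −20p + 11 = 10p − 10 ⇒ −30p = -21 ⇒ p = 7/10, and the value is (-20)·(7/10) + 11 = -3.
For the column player: with q = P(C1), equating a1's and a3's payoffs gives −9q = 21q − 10 ⇒ q = 1/3.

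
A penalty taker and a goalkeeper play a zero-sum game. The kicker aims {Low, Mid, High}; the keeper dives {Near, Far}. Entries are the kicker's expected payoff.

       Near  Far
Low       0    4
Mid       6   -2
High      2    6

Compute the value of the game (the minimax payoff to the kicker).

Row minima: Low → 0, Mid → -2, High → 2; maximin = 2.
Column maxima: Near → 6, Far → 6; minimax = 6.
2 ≠ 6, so there is no saddle point; optimal play is mixed.
Low is strictly dominated by High, so the kicker never plays it.
On the remaining 2×2 (Mid, High vs Near, Far):
Let the kicker play Mid with probability p. Expected payoff against Near: 6p + 2(1−p) = 4p + 2; against Far: (-2)p + 6(1−p) = −8p + 6.
Setting these equal: 4p + 2 = −8p + 6 ⇒ 12p = 4 ⇒ p = 1/3, and the value is (4)·(1/3) + 2 = 10/3.
For the keeper: with q = P(Near), equating Mid's and High's payoffs gives 8q − 2 = −4q + 6 ⇒ q = 2/3.

10/3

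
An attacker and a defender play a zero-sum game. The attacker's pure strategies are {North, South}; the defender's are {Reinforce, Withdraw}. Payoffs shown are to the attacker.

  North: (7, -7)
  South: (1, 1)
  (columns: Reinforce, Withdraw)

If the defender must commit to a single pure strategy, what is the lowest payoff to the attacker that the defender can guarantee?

1

Column maxima: Reinforce → 7, Withdraw → 1.
The smallest of these is 1.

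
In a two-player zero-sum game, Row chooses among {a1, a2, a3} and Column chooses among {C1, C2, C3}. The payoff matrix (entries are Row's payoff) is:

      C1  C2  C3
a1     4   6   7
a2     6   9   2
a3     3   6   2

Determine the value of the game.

34/7

Row minima: a1 → 4, a2 → 2, a3 → 2; maximin = 4.
Column maxima: C1 → 6, C2 → 9, C3 → 7; minimax = 6.
4 ≠ 6, so there is no saddle point; optimal play is mixed.
C2 is strictly dominated by C1 (it gives Row strictly more in every row), so Column never plays it.
With C2 eliminated, a3 is strictly dominated by a1 (a1 gives Row strictly more in every remaining column), so Row never plays it.
On the remaining 2×2 (a1, a2 vs C1, C3):
Let Row play a1 with probability p. Expected payoff against C1: 4p + 6(1−p) = −2p + 6; against C3: 7p + 2(1−p) = 5p + 2.
Setting these equal: −2p + 6 = 5p + 2 ⇒ −7p = -4 ⇒ p = 4/7, and the value is (-2)·(4/7) + 6 = 34/7.
For Column: with q = P(C1), equating a1's and a2's payoffs gives −3q + 7 = 4q + 2 ⇒ q = 5/7.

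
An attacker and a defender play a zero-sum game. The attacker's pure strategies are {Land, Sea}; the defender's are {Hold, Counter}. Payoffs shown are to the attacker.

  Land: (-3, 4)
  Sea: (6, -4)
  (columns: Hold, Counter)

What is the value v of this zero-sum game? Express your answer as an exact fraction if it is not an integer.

Row minima: Land → -3, Sea → -4; maximin = -3.
Column maxima: Hold → 6, Counter → 4; minimax = 4.
-3 ≠ 4, so there is no saddle point; optimal play is mixed.
Let the attacker play Land with probability p. Expected payoff against Hold: (-3)p + 6(1−p) = −9p + 6; against Counter: 4p + (-4)(1−p) = 8p − 4.
Setting these equal: −9p + 6 = 8p − 4 ⇒ −17p = -10 ⇒ p = 10/17, and the value is (-9)·(10/17) + 6 = 12/17.
For the defender: with q = P(Hold), equating Land's and Sea's payoffs gives −7q + 4 = 10q − 4 ⇒ q = 8/17.

12/17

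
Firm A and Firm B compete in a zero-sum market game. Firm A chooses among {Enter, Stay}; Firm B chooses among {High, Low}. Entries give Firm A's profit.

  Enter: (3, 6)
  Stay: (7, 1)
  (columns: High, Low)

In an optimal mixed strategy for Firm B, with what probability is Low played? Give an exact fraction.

4/9

Row minima: Enter → 3, Stay → 1; maximin = 3.
Column maxima: High → 7, Low → 6; minimax = 6.
3 ≠ 6, so there is no saddle point; optimal play is mixed.
Let Firm A play Enter with probability p. Expected payoff against High: 3p + 7(1−p) = −4p + 7; against Low: 6p + 1(1−p) = 5p + 1.
Setting these equal: −4p + 7 = 5p + 1 ⇒ −9p = -6 ⇒ p = 2/3, and the value is (-4)·(2/3) + 7 = 13/3.
For Firm B: with q = P(High), equating Enter's and Stay's payoffs gives −3q + 6 = 6q + 1 ⇒ q = 5/9.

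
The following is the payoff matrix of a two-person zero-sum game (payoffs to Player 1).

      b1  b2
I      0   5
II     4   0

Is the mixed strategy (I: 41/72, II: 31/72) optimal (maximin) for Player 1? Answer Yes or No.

No

Against b1 this mix gives (41/72)·0 + (31/72)·4 = 31/18.
Against b2 this mix gives (41/72)·5 + (31/72)·0 = 205/72.
Player 2 will play b1, holding Player 1 to 31/18. Shifting weight toward the row that does better against b1 would raise this floor (the equalizing mix achieves 20/9 against both b1 and b2), so the proposed strategy is not optimal.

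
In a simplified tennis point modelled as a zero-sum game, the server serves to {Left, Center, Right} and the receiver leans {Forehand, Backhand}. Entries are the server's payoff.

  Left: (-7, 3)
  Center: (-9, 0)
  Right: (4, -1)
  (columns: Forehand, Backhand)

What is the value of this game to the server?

1/3

Row minima: Left → -7, Center → -9, Right → -1; maximin = -1.
Column maxima: Forehand → 4, Backhand → 3; minimax = 3.
-1 ≠ 3, so there is no saddle point; optimal play is mixed.
Center is strictly dominated by Left, so the server never plays it.
On the remaining 2×2 (Left, Right vs Forehand, Backhand):
Let the server play Left with probability p. Expected payoff against Forehand: (-7)p + 4(1−p) = −11p + 4; against Backhand: 3p + (-1)(1−p) = 4p − 1.
Setting these equal: −11p + 4 = 4p − 1 ⇒ −15p = -5 ⇒ p = 1/3, and the value is (-11)·(1/3) + 4 = 1/3.
For the receiver: with q = P(Forehand), equating Left's and Right's payoffs gives −10q + 3 = 5q − 1 ⇒ q = 4/15.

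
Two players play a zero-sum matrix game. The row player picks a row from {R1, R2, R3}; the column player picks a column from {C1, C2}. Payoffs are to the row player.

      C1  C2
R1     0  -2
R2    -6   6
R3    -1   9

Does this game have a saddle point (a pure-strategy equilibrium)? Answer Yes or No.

No

Row minima: R1 → -2, R2 → -6, R3 → -1; maximin = -1.
Column maxima: C1 → 0, C2 → 9; minimax = 0.
-1 ≠ 0, so no pure-strategy equilibrium exists.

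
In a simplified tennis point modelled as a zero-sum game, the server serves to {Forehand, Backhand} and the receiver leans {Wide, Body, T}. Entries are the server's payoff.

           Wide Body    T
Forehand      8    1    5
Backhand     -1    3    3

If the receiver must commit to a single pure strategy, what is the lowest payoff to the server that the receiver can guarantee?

Column maxima: Wide → 8, Body → 3, T → 5.
The smallest of these is 3.

3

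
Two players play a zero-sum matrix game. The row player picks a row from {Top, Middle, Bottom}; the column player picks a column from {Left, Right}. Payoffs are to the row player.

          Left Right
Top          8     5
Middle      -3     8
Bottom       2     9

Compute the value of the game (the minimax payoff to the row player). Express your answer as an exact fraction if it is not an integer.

31/5

Row minima: Top → 5, Middle → -3, Bottom → 2; maximin = 5.
Column maxima: Left → 8, Right → 9; minimax = 8.
5 ≠ 8, so there is no saddle point; optimal play is mixed.
Middle is strictly dominated by Bottom, so the row player never plays it.
On the remaining 2×2 (Top, Bottom vs Left, Right):
Let the row player play Top with probability p. Expected payoff against Left: 8p + 2(1−p) = 6p + 2; against Right: 5p + 9(1−p) = −4p + 9.
Setting these equal: 6p + 2 = −4p + 9 ⇒ 10p = 7 ⇒ p = 7/10, and the value is (6)·(7/10) + 2 = 31/5.
For the column player: with q = P(Left), equating Top's and Bottom's payoffs gives 3q + 5 = −7q + 9 ⇒ q = 2/5.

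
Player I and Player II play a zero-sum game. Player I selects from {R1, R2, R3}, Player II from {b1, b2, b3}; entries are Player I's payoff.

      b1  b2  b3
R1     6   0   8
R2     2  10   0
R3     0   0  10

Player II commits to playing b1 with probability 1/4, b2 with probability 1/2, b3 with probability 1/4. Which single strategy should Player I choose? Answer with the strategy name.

R2

Expected payoff of R1: (1/4)·6 + (1/2)·0 + (1/4)·8 = 7/2.
Expected payoff of R2: (1/4)·2 + (1/2)·10 + (1/4)·0 = 11/2.
Expected payoff of R3: (1/4)·0 + (1/2)·0 + (1/4)·10 = 5/2.
The largest is 11/2, so Player I's best response is R2.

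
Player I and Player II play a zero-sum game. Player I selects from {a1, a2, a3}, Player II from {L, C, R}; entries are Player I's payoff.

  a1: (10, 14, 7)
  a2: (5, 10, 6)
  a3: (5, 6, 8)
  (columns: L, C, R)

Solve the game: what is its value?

15/2

Row minima: a1 → 7, a2 → 5, a3 → 5; maximin = 7.
Column maxima: L → 10, C → 14, R → 8; minimax = 8.
7 ≠ 8, so there is no saddle point; optimal play is mixed.
a2 is strictly dominated by a1, so Player I never plays it.
C is strictly dominated by L (it gives Player I strictly more in every row), so Player II never plays it.
On the remaining 2×2 (a1, a3 vs L, R):
Let Player I play a1 with probability p. Expected payoff against L: 10p + 5(1−p) = 5p + 5; against R: 7p + 8(1−p) = −p + 8.
Setting these equal: 5p + 5 = −p + 8 ⇒ 6p = 3 ⇒ p = 1/2, and the value is (5)·(1/2) + 5 = 15/2.
For Player II: with q = P(L), equating a1's and a3's payoffs gives 3q + 7 = −3q + 8 ⇒ q = 1/6.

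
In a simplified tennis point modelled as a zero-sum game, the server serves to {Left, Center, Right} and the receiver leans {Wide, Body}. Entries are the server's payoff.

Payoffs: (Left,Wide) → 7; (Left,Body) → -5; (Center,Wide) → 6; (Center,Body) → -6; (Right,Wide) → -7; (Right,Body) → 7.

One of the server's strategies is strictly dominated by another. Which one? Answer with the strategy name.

Left gives a strictly higher payoff than Center against every column: 7 > 6, -5 > -6.
So Center is strictly dominated and the server never plays it.

Center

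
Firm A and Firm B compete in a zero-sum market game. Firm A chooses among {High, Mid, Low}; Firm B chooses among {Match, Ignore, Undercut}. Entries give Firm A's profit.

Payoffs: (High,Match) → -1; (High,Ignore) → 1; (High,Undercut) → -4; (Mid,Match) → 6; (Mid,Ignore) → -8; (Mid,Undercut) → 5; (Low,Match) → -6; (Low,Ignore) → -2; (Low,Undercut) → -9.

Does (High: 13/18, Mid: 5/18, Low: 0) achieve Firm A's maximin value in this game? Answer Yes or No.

Against Match this mix gives (13/18)·(-1) + (5/18)·6 = 17/18.
Against Ignore this mix gives (13/18)·1 + (5/18)·(-8) = -3/2.
Against Undercut this mix gives (13/18)·(-4) + (5/18)·5 = -3/2.
All of Firm B's active replies (Ignore, Undercut) yield -3/2, and no column does worse for Firm A. The mix makes Firm B indifferent and guarantees -3/2, so it is optimal.

Yes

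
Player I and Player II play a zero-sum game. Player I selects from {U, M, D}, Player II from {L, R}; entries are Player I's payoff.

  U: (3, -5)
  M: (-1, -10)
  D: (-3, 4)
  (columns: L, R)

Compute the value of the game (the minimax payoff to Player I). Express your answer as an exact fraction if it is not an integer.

-1/5

Row minima: U → -5, M → -10, D → -3; maximin = -3.
Column maxima: L → 3, R → 4; minimax = 3.
-3 ≠ 3, so there is no saddle point; optimal play is mixed.
M is strictly dominated by U, so Player I never plays it.
On the remaining 2×2 (U, D vs L, R):
Let Player I play U with probability p. Expected payoff against L: 3p + (-3)(1−p) = 6p − 3; against R: (-5)p + 4(1−p) = −9p + 4.
Setting these equal: 6p − 3 = −9p + 4 ⇒ 15p = 7 ⇒ p = 7/15, and the value is (6)·(7/15) − 3 = -1/5.
For Player II: with q = P(L), equating U's and D's payoffs gives 8q − 5 = −7q + 4 ⇒ q = 3/5.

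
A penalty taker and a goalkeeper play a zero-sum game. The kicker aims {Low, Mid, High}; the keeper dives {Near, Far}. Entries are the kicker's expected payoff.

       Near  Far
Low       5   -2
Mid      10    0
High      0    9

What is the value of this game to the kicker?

Row minima: Low → -2, Mid → 0, High → 0; maximin = 0.
Column maxima: Near → 10, Far → 9; minimax = 9.
0 ≠ 9, so there is no saddle point; optimal play is mixed.
Low is strictly dominated by Mid, so the kicker never plays it.
On the remaining 2×2 (Mid, High vs Near, Far):
Let the kicker play Mid with probability p. Expected payoff against Near: 10p + 0(1−p) = 10p; against Far: 0p + 9(1−p) = −9p + 9.
Setting these equal: 10p = −9p + 9 ⇒ 19p = 9 ⇒ p = 9/19, and the value is (10)·(9/19) = 90/19.
For the keeper: with q = P(Near), equating Mid's and High's payoffs gives 10q = −9q + 9 ⇒ q = 9/19.

90/19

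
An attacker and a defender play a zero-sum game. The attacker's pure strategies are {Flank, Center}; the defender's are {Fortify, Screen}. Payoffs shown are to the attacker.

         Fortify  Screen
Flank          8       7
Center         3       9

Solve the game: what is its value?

Row minima: Flank → 7, Center → 3; maximin = 7.
Column maxima: Fortify → 8, Screen → 9; minimax = 8.
7 ≠ 8, so there is no saddle point; optimal play is mixed.
Let the attacker play Flank with probability p. Expected payoff against Fortify: 8p + 3(1−p) = 5p + 3; against Screen: 7p + 9(1−p) = −2p + 9.
Setting these equal: 5p + 3 = −2p + 9 ⇒ 7p = 6 ⇒ p = 6/7, and the value is (5)·(6/7) + 3 = 51/7.
For the defender: with q = P(Fortify), equating Flank's and Center's payoffs gives q + 7 = −6q + 9 ⇒ q = 2/7.

51/7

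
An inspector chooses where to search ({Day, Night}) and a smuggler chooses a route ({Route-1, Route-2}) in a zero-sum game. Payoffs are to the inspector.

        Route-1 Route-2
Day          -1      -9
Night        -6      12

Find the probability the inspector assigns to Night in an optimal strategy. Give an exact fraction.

Row minima: Day → -9, Night → -6; maximin = -6.
Column maxima: Route-1 → -1, Route-2 → 12; minimax = -1.
-6 ≠ -1, so there is no saddle point; optimal play is mixed.
Let the inspector play Day with probability p. Expected payoff against Route-1: (-1)p + (-6)(1−p) = 5p − 6; against Route-2: (-9)p + 12(1−p) = −21p + 12.
Setting these equal: 5p − 6 = −21p + 12 ⇒ 26p = 18 ⇒ p = 9/13, and the value is (5)·(9/13) − 6 = -33/13.
For the smuggler: with q = P(Route-1), equating Day's and Night's payoffs gives 8q − 9 = −18q + 12 ⇒ q = 21/26.

4/13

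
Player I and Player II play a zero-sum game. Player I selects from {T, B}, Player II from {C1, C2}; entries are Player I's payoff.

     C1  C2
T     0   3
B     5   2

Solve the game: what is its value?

5/2

Row minima: T → 0, B → 2; maximin = 2.
Column maxima: C1 → 5, C2 → 3; minimax = 3.
2 ≠ 3, so there is no saddle point; optimal play is mixed.
Let Player I play T with probability p. Expected payoff against C1: 0p + 5(1−p) = −5p + 5; against C2: 3p + 2(1−p) = p + 2.
Setting these equal: −5p + 5 = p + 2 ⇒ −6p = -3 ⇒ p = 1/2, and the value is (-5)·(1/2) + 5 = 5/2.
For Player II: with q = P(C1), equating T's and B's payoffs gives −3q + 3 = 3q + 2 ⇒ q = 1/6.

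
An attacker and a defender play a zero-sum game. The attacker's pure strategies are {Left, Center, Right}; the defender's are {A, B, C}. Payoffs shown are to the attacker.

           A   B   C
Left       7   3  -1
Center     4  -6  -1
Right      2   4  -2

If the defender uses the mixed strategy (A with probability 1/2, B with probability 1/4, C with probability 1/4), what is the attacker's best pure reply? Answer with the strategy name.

Left

Expected payoff of Left: (1/2)·7 + (1/4)·3 + (1/4)·(-1) = 4.
Expected payoff of Center: (1/2)·4 + (1/4)·(-6) + (1/4)·(-1) = 1/4.
Expected payoff of Right: (1/2)·2 + (1/4)·4 + (1/4)·(-2) = 3/2.
The largest is 4, so the attacker's best response is Left.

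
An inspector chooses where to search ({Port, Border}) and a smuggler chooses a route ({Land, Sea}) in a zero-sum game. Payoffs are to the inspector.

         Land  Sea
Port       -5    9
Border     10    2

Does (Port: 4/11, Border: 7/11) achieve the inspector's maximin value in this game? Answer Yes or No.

Against Land this mix gives (4/11)·(-5) + (7/11)·10 = 50/11.
Against Sea this mix gives (4/11)·9 + (7/11)·2 = 50/11.
All of the smuggler's active replies (Land, Sea) yield 50/11, and no column does worse for the inspector. The mix makes the smuggler indifferent and guarantees 50/11, so it is optimal.

Yes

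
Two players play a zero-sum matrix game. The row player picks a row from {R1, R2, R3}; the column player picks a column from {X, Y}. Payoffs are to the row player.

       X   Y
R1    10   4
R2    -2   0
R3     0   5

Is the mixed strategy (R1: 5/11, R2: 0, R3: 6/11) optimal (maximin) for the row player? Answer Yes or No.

Yes

Against X this mix gives (5/11)·10 + (6/11)·0 = 50/11.
Against Y this mix gives (5/11)·4 + (6/11)·5 = 50/11.
All of the column player's active replies (X, Y) yield 50/11, and no column does worse for the row player. The mix makes the column player indifferent and guarantees 50/11, so it is optimal.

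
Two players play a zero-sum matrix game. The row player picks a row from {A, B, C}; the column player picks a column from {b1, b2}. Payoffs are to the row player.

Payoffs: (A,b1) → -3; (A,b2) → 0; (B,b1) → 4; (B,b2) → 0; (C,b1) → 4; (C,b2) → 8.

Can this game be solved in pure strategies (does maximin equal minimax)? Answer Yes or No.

Row minima: A → -3, B → 0, C → 4; maximin = 4.
Column maxima: b1 → 4, b2 → 8; minimax = 4.
maximin = minimax = 4, so a saddle point exists.

Yes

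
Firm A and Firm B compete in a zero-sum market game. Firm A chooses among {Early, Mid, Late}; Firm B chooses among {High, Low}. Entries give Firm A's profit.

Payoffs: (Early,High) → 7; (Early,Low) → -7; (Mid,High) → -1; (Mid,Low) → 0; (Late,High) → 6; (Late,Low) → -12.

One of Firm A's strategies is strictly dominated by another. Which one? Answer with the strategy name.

Early gives a strictly higher payoff than Late against every column: 7 > 6, -7 > -12.
So Late is strictly dominated and Firm A never plays it.

Late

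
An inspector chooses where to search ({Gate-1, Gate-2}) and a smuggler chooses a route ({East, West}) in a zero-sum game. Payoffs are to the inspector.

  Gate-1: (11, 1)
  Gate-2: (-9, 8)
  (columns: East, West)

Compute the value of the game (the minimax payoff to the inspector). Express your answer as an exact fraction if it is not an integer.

Row minima: Gate-1 → 1, Gate-2 → -9; maximin = 1.
Column maxima: East → 11, West → 8; minimax = 8.
1 ≠ 8, so there is no saddle point; optimal play is mixed.
Let the inspector play Gate-1 with probability p. Expected payoff against East: 11p + (-9)(1−p) = 20p − 9; against West: 1p + 8(1−p) = −7p + 8.
Setting these equal: 20p − 9 = −7p + 8 ⇒ 27p = 17 ⇒ p = 17/27, and the value is (20)·(17/27) − 9 = 97/27.
For the smuggler: with q = P(East), equating Gate-1's and Gate-2's payoffs gives 10q + 1 = −17q + 8 ⇒ q = 7/27.

97/27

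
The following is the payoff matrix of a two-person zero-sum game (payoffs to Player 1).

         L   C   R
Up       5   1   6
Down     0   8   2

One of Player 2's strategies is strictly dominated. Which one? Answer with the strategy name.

R

L holds Player 1's payoff strictly below R in every row: 5 < 6, 0 < 2.
So R is strictly dominated for Player 2.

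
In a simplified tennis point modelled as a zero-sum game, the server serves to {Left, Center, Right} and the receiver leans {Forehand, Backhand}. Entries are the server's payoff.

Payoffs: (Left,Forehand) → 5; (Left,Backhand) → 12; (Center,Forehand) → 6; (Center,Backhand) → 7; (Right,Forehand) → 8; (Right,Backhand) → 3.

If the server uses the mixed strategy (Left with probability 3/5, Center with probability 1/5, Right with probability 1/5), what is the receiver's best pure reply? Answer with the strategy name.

Forehand

If the receiver plays Forehand, the server's expected payoff is (3/5)·5 + (1/5)·6 + (1/5)·8 = 29/5.
If the receiver plays Backhand, the server's expected payoff is (3/5)·12 + (1/5)·7 + (1/5)·3 = 46/5.
The receiver minimizes the server's payoff; the smallest is 29/5, so the best response is Forehand.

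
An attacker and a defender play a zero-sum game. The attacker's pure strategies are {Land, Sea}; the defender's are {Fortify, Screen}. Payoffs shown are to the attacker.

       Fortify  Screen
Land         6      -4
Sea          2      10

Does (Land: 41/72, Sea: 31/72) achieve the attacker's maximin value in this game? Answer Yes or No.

No

Against Fortify this mix gives (41/72)·6 + (31/72)·2 = 77/18.
Against Screen this mix gives (41/72)·(-4) + (31/72)·10 = 73/36.
The defender will play Screen, holding the attacker to 73/36. Shifting weight toward the row that does better against Screen would raise this floor (the equalizing mix achieves 34/9 against both Screen and Fortify), so the proposed strategy is not optimal.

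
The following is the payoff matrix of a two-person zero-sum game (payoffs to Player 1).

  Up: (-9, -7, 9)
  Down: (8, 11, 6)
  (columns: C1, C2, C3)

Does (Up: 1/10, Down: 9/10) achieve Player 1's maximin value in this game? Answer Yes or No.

Yes

Against C1 this mix gives (1/10)·(-9) + (9/10)·8 = 63/10.
Against C2 this mix gives (1/10)·(-7) + (9/10)·11 = 46/5.
Against C3 this mix gives (1/10)·9 + (9/10)·6 = 63/10.
All of Player 2's active replies (C1, C3) yield 63/10, and no column does worse for Player 1. The mix makes Player 2 indifferent and guarantees 63/10, so it is optimal.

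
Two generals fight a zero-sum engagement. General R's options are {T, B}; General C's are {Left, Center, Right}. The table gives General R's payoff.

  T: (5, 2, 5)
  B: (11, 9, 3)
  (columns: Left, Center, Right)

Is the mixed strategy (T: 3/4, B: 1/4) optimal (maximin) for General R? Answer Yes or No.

No

Against Left this mix gives (3/4)·5 + (1/4)·11 = 13/2.
Against Center this mix gives (3/4)·2 + (1/4)·9 = 15/4.
Against Right this mix gives (3/4)·5 + (1/4)·3 = 9/2.
General C will play Center, holding General R to 15/4. Shifting weight toward the row that does better against Center would raise this floor (the equalizing mix achieves 13/3 against both Center and Right), so the proposed strategy is not optimal.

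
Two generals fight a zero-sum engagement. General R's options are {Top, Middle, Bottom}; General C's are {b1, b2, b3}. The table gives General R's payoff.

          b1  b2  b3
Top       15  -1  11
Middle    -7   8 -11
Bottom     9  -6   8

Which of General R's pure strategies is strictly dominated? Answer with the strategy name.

Bottom

Top gives a strictly higher payoff than Bottom against every column: 15 > 9, -1 > -6, 11 > 8.
So Bottom is strictly dominated and General R never plays it.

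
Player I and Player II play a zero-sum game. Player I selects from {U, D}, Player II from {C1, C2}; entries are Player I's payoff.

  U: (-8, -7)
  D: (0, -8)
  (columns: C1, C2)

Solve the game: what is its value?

Row minima: U → -8, D → -8; maximin = -8.
Column maxima: C1 → 0, C2 → -7; minimax = -7.
-8 ≠ -7, so there is no saddle point; optimal play is mixed.
Let Player I play U with probability p. Expected payoff against C1: (-8)p + 0(1−p) = −8p; against C2: (-7)p + (-8)(1−p) = p − 8.
Setting these equal: −8p = p − 8 ⇒ −9p = -8 ⇒ p = 8/9, and the value is (-8)·(8/9) = -64/9.
For Player II: with q = P(C1), equating U's and D's payoffs gives −q − 7 = 8q − 8 ⇒ q = 1/9.

-64/9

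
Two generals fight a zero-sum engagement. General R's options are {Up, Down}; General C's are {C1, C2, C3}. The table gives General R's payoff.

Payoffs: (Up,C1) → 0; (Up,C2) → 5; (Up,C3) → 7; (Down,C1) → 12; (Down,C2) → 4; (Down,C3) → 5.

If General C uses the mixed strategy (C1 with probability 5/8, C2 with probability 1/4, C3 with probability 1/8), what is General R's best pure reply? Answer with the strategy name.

Expected payoff of Up: (5/8)·0 + (1/4)·5 + (1/8)·7 = 17/8.
Expected payoff of Down: (5/8)·12 + (1/4)·4 + (1/8)·5 = 73/8.
The largest is 73/8, so General R's best response is Down.

Down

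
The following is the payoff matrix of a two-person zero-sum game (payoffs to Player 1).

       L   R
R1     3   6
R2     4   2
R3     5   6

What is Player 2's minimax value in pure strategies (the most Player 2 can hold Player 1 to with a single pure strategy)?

Column maxima: L → 5, R → 6.
The smallest of these is 5.

5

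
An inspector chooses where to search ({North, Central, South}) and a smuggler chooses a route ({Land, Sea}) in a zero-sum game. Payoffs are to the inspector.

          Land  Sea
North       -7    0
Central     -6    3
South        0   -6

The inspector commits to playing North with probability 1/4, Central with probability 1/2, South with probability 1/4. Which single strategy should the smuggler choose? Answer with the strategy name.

Land

If the smuggler plays Land, the inspector's expected payoff is (1/4)·(-7) + (1/2)·(-6) + (1/4)·0 = -19/4.
If the smuggler plays Sea, the inspector's expected payoff is (1/4)·0 + (1/2)·3 + (1/4)·(-6) = 0.
The smuggler minimizes the inspector's payoff; the smallest is -19/4, so the best response is Land.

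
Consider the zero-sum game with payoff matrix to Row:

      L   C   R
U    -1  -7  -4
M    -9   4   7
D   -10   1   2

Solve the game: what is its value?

Row minima: U → -7, M → -9, D → -10; maximin = -7.
Column maxima: L → -1, C → 4, R → 7; minimax = -1.
-7 ≠ -1, so there is no saddle point; optimal play is mixed.
D is strictly dominated by M, so Row never plays it.
R is strictly dominated by C (it gives Row strictly more in every row), so Column never plays it.
On the remaining 2×2 (U, M vs L, C):
Let Row play U with probability p. Expected payoff against L: (-1)p + (-9)(1−p) = 8p − 9; against C: (-7)p + 4(1−p) = −11p + 4.
Setting these equal: 8p − 9 = −11p + 4 ⇒ 19p = 13 ⇒ p = 13/19, and the value is (8)·(13/19) − 9 = -67/19.
For Column: with q = P(L), equating U's and M's payoffs gives 6q − 7 = −13q + 4 ⇒ q = 11/19.

-67/19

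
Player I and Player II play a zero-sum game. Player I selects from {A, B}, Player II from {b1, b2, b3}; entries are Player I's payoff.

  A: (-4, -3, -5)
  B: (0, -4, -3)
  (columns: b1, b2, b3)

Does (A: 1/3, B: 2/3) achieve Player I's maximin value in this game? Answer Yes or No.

Against b1 this mix gives (1/3)·(-4) + (2/3)·0 = -4/3.
Against b2 this mix gives (1/3)·(-3) + (2/3)·(-4) = -11/3.
Against b3 this mix gives (1/3)·(-5) + (2/3)·(-3) = -11/3.
All of Player II's active replies (b2, b3) yield -11/3, and no column does worse for Player I. The mix makes Player II indifferent and guarantees -11/3, so it is optimal.

Yes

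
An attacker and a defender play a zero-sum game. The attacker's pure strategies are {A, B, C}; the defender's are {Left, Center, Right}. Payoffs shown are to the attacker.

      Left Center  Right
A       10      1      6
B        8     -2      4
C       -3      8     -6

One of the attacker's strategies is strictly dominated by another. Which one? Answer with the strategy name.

B

A gives a strictly higher payoff than B against every column: 10 > 8, 1 > -2, 6 > 4.
So B is strictly dominated and the attacker never plays it.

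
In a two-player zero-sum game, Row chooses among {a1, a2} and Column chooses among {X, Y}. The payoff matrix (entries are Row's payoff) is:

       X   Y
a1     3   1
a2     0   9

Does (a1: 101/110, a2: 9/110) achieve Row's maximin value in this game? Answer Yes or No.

No

Against X this mix gives (101/110)·3 + (9/110)·0 = 303/110.
Against Y this mix gives (101/110)·1 + (9/110)·9 = 91/55.
Column will play Y, holding Row to 91/55. Shifting weight toward the row that does better against Y would raise this floor (the equalizing mix achieves 27/11 against both Y and X), so the proposed strategy is not optimal.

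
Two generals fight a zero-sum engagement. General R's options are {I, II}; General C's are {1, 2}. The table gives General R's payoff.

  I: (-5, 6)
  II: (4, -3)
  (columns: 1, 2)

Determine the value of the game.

Row minima: I → -5, II → -3; maximin = -3.
Column maxima: 1 → 4, 2 → 6; minimax = 4.
-3 ≠ 4, so there is no saddle point; optimal play is mixed.
Let General R play I with probability p. Expected payoff against 1: (-5)p + 4(1−p) = −9p + 4; against 2: 6p + (-3)(1−p) = 9p − 3.
Setting these equal: −9p + 4 = 9p − 3 ⇒ −18p = -7 ⇒ p = 7/18, and the value is (-9)·(7/18) + 4 = 1/2.
For General C: with q = P(1), equating I's and II's payoffs gives −11q + 6 = 7q − 3 ⇒ q = 1/2.

1/2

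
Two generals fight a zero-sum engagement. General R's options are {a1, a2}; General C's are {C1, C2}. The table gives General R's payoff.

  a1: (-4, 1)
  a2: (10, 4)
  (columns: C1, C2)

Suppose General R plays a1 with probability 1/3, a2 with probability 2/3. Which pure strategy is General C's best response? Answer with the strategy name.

C2

If General C plays C1, General R's expected payoff is (1/3)·(-4) + (2/3)·10 = 16/3.
If General C plays C2, General R's expected payoff is (1/3)·1 + (2/3)·4 = 3.
General C minimizes General R's payoff; the smallest is 3, so the best response is C2.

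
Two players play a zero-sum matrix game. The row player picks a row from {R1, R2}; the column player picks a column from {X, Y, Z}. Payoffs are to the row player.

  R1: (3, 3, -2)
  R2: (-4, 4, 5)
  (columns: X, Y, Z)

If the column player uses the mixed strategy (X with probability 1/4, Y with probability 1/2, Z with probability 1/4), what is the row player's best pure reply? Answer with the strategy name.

Expected payoff of R1: (1/4)·3 + (1/2)·3 + (1/4)·(-2) = 7/4.
Expected payoff of R2: (1/4)·(-4) + (1/2)·4 + (1/4)·5 = 9/4.
The largest is 9/4, so the row player's best response is R2.

R2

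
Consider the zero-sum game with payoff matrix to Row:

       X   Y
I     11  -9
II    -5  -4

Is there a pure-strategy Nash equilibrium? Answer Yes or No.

No

Row minima: I → -9, II → -5; maximin = -5.
Column maxima: X → 11, Y → -4; minimax = -4.
-5 ≠ -4, so no pure-strategy equilibrium exists.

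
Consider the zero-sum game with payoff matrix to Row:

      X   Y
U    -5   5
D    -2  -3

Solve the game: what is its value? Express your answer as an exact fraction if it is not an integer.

-25/11

Row minima: U → -5, D → -3; maximin = -3.
Column maxima: X → -2, Y → 5; minimax = -2.
-3 ≠ -2, so there is no saddle point; optimal play is mixed.
Let Row play U with probability p. Expected payoff against X: (-5)p + (-2)(1−p) = −3p − 2; against Y: 5p + (-3)(1−p) = 8p − 3.
Setting these equal: −3p − 2 = 8p − 3 ⇒ −11p = -1 ⇒ p = 1/11, and the value is (-3)·(1/11) − 2 = -25/11.
For Column: with q = P(X), equating U's and D's payoffs gives −10q + 5 = q − 3 ⇒ q = 8/11.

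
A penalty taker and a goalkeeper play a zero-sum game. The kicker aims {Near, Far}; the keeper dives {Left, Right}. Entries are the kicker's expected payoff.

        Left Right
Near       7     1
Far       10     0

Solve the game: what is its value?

1

Row minima: Near → 1, Far → 0; maximin = 1.
Column maxima: Left → 10, Right → 1; minimax = 1.
Since maximin = minimax = 1, there is a saddle point and the value is 1.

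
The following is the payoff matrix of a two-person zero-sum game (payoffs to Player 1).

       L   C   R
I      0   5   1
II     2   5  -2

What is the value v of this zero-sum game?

Row minima: I → 0, II → -2; maximin = 0.
Column maxima: L → 2, C → 5, R → 1; minimax = 1.
0 ≠ 1, so there is no saddle point; optimal play is mixed.
C is strictly dominated by L (it gives Player 1 strictly more in every row), so Player 2 never plays it.
On the remaining 2×2 (I, II vs L, R):
Let Player 1 play I with probability p. Expected payoff against L: 0p + 2(1−p) = −2p + 2; against R: 1p + (-2)(1−p) = 3p − 2.
Setting these equal: −2p + 2 = 3p − 2 ⇒ −5p = -4 ⇒ p = 4/5, and the value is (-2)·(4/5) + 2 = 2/5.
For Player 2: with q = P(L), equating I's and II's payoffs gives −q + 1 = 4q − 2 ⇒ q = 3/5.

2/5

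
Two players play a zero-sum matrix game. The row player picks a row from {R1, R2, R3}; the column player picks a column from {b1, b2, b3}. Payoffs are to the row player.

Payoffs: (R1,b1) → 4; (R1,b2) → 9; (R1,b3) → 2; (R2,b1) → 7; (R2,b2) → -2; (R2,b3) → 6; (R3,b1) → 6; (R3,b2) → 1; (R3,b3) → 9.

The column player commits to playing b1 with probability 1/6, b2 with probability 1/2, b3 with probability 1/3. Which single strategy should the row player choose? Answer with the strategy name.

Expected payoff of R1: (1/6)·4 + (1/2)·9 + (1/3)·2 = 35/6.
Expected payoff of R2: (1/6)·7 + (1/2)·(-2) + (1/3)·6 = 13/6.
Expected payoff of R3: (1/6)·6 + (1/2)·1 + (1/3)·9 = 9/2.
The largest is 35/6, so the row player's best response is R1.

R1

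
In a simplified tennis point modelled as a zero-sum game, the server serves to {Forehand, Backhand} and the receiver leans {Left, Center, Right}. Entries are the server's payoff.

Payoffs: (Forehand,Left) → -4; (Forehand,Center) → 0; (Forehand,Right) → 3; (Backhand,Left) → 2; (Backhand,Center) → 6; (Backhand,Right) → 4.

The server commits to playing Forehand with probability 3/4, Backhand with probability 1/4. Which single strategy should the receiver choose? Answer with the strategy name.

If the receiver plays Left, the server's expected payoff is (3/4)·(-4) + (1/4)·2 = -5/2.
If the receiver plays Center, the server's expected payoff is (3/4)·0 + (1/4)·6 = 3/2.
If the receiver plays Right, the server's expected payoff is (3/4)·3 + (1/4)·4 = 13/4.
The receiver minimizes the server's payoff; the smallest is -5/2, so the best response is Left.

Left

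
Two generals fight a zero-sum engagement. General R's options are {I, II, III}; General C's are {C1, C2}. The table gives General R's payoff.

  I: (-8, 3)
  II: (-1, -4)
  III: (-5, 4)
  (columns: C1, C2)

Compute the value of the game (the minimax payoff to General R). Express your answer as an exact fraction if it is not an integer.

Row minima: I → -8, II → -4, III → -5; maximin = -4.
Column maxima: C1 → -1, C2 → 4; minimax = -1.
-4 ≠ -1, so there is no saddle point; optimal play is mixed.
I is strictly dominated by III, so General R never plays it.
On the remaining 2×2 (II, III vs C1, C2):
Let General R play II with probability p. Expected payoff against C1: (-1)p + (-5)(1−p) = 4p − 5; against C2: (-4)p + 4(1−p) = −8p + 4.
Setting these equal: 4p − 5 = −8p + 4 ⇒ 12p = 9 ⇒ p = 3/4, and the value is (4)·(3/4) − 5 = -2.
For General C: with q = P(C1), equating II's and III's payoffs gives 3q − 4 = −9q + 4 ⇒ q = 2/3.

-2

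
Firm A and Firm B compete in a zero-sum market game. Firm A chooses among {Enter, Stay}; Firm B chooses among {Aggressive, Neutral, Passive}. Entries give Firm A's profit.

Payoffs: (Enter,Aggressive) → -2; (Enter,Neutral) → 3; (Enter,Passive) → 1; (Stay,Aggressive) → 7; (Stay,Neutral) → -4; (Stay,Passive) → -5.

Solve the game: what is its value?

Row minima: Enter → -2, Stay → -5; maximin = -2.
Column maxima: Aggressive → 7, Neutral → 3, Passive → 1; minimax = 1.
-2 ≠ 1, so there is no saddle point; optimal play is mixed.
Neutral is strictly dominated by Passive (it gives Firm A strictly more in every row), so Firm B never plays it.
On the remaining 2×2 (Enter, Stay vs Aggressive, Passive):
Let Firm A play Enter with probability p. Expected payoff against Aggressive: (-2)p + 7(1−p) = −9p + 7; against Passive: 1p + (-5)(1−p) = 6p − 5.
Setting these equal: −9p + 7 = 6p − 5 ⇒ −15p = -12 ⇒ p = 4/5, and the value is (-9)·(4/5) + 7 = -1/5.
For Firm B: with q = P(Aggressive), equating Enter's and Stay's payoffs gives −3q + 1 = 12q − 5 ⇒ q = 2/5.

-1/5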